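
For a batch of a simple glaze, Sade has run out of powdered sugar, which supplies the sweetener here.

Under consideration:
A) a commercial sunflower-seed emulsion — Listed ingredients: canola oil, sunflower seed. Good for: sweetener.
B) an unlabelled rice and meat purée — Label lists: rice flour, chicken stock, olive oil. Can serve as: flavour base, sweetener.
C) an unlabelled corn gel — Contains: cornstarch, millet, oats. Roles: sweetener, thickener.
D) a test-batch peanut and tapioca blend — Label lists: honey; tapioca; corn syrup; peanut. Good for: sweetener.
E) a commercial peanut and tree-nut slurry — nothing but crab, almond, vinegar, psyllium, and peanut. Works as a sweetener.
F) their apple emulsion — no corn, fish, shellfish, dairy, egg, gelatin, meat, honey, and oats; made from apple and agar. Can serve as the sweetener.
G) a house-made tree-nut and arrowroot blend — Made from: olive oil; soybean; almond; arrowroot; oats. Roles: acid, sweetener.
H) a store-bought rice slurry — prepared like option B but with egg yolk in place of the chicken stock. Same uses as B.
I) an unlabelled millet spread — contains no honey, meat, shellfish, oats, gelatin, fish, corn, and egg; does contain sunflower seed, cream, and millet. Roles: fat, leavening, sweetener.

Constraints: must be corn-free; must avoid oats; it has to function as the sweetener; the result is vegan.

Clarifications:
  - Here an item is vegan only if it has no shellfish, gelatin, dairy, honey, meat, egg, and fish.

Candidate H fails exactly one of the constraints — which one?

usable as a sweetener: satisfied
vegan: has egg yolk — fails
oat-free: satisfied
corn-free: satisfied

vegan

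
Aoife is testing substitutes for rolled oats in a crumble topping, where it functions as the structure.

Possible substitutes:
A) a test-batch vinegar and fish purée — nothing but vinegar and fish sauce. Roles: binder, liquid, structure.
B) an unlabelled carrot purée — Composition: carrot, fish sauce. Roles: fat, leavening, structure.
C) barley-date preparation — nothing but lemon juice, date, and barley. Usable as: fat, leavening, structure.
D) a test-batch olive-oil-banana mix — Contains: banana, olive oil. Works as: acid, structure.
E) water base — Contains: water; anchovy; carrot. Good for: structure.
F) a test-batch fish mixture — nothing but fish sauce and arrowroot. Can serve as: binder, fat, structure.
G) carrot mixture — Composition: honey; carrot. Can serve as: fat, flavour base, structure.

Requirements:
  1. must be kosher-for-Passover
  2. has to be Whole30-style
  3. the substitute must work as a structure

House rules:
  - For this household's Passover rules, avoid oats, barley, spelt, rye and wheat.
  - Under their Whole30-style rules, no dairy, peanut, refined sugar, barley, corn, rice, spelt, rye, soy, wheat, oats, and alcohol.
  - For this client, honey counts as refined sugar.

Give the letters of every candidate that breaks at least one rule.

C, G

A: every rule checks out — keep
B: Whole30-style, kosher-for-Passover — OK
C: has barley, so not kosher-for-Passover; has barley, so not Whole30-style — reject
D: Whole30-style, kosher-for-Passover — OK
E: only anchovy, carrot and water; none excluded — keep
F: Whole30-style, kosher-for-Passover — valid
G: has honey, so not Whole30-style — reject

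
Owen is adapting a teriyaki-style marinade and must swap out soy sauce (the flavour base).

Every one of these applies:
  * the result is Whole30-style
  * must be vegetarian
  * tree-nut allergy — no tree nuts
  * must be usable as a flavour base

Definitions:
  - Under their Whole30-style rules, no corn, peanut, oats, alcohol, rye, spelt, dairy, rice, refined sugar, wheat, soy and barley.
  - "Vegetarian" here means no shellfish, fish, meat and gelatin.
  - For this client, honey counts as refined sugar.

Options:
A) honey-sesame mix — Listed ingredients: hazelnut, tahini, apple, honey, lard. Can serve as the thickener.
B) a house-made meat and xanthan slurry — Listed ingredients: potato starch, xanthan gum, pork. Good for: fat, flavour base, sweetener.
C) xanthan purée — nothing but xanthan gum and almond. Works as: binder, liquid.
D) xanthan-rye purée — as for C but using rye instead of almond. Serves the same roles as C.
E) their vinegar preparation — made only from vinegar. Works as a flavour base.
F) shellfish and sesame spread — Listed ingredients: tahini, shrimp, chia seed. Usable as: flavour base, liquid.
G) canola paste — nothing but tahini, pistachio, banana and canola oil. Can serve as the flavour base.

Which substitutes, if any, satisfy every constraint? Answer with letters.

A: not usable as a flavour base; has honey, so not Whole30-style (and 2 more) — out
B: has pork, so not vegetarian — no
C: not usable as a flavour base; has almond, so not tree-nut-free — out
D: not usable as a flavour base; has rye, so not Whole30-style — no
E: nothing on the exclusion list — OK
F: has shrimp, so not vegetarian — reject
G: has pistachio, so not tree-nut-free — no

E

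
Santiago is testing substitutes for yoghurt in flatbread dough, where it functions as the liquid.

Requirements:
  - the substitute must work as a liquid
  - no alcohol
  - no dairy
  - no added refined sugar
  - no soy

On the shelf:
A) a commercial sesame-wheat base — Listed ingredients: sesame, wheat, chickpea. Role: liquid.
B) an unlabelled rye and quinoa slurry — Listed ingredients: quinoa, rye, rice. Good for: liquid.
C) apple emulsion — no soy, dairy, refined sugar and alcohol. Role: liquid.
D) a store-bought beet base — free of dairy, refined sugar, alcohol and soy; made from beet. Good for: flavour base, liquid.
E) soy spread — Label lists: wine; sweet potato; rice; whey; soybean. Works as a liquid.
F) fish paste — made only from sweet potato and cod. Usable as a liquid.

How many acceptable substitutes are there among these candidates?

5

A: no dairy, no refined sugar — keep
B: no soy, no refined sugar — OK
C: no soy, no alcohol — OK
D: all constraints satisfied — keep
E: has whey, so not dairy-free; has soybean, so not soy-free (and 1 more) — reject
F: no alcohol, no soy — OK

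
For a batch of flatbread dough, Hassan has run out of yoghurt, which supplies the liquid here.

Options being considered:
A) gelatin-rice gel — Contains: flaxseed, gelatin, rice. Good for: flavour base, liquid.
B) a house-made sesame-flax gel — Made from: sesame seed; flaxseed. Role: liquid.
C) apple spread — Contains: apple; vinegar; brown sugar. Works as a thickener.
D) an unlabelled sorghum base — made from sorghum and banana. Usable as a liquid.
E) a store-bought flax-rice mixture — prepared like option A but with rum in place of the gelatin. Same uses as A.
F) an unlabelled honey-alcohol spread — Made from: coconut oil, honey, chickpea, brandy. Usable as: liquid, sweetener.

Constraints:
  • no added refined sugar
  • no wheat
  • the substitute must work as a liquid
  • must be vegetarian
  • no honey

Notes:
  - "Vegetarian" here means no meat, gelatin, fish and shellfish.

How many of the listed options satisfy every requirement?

3

A: has gelatin, so not vegetarian — no
B: all constraints satisfied — OK
C: not usable as a liquid; has brown sugar, so not no-added-sugar — no
D: no refined sugar, vegetarian — OK
E: only rum, rice and flaxseed; none excluded — OK
F: has honey, so not honey-free — reject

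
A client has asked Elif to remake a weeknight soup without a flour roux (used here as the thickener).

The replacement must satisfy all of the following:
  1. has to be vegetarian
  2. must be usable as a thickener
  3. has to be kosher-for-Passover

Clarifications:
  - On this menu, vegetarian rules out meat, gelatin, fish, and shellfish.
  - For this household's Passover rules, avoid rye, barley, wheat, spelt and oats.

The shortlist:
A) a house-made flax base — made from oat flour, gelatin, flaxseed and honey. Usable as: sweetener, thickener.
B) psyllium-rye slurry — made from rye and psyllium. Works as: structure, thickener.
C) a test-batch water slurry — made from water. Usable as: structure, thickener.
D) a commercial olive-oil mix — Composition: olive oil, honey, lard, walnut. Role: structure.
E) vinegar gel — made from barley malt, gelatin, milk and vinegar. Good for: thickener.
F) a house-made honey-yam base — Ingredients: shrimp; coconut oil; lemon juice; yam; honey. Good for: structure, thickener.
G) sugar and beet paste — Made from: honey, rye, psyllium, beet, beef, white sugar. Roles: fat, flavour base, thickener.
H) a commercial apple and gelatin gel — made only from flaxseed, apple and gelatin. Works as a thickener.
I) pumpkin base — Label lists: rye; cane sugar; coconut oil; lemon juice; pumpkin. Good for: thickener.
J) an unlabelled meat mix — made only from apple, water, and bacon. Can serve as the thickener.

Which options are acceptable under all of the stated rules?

C

A: has gelatin, so not vegetarian; has oat flour, so not kosher-for-Passover — reject
B: has rye, so not kosher-for-Passover — reject
C: nothing on the exclusion list — OK
D: not usable as a thickener; has lard, so not vegetarian — reject
E: has gelatin, so not vegetarian; has barley malt, so not kosher-for-Passover — no
F: has shrimp, so not vegetarian — reject
G: has beef, so not vegetarian; has rye, so not kosher-for-Passover — out
H: has gelatin, so not vegetarian — out
I: has rye, so not kosher-for-Passover — reject
J: has bacon, so not vegetarian — out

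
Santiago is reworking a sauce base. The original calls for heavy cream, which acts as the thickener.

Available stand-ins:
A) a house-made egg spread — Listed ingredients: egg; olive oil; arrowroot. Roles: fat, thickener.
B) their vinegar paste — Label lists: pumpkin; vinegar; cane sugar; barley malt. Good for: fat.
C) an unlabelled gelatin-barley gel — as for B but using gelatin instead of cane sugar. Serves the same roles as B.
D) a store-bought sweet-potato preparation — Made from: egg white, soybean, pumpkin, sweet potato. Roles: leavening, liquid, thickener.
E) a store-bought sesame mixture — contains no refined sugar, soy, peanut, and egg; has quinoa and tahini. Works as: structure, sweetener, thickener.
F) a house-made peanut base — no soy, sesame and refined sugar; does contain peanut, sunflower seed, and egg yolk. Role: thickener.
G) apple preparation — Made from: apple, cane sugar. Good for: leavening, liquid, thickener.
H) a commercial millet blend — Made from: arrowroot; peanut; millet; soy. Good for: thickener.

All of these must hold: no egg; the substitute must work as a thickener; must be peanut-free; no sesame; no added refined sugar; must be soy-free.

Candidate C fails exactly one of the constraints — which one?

usable as a thickener: not usable as a thickener — fails
egg-free: satisfied
no-added-sugar: satisfied
peanut-free: satisfied
soy-free: satisfied
sesame-free: satisfied

usable as a thickener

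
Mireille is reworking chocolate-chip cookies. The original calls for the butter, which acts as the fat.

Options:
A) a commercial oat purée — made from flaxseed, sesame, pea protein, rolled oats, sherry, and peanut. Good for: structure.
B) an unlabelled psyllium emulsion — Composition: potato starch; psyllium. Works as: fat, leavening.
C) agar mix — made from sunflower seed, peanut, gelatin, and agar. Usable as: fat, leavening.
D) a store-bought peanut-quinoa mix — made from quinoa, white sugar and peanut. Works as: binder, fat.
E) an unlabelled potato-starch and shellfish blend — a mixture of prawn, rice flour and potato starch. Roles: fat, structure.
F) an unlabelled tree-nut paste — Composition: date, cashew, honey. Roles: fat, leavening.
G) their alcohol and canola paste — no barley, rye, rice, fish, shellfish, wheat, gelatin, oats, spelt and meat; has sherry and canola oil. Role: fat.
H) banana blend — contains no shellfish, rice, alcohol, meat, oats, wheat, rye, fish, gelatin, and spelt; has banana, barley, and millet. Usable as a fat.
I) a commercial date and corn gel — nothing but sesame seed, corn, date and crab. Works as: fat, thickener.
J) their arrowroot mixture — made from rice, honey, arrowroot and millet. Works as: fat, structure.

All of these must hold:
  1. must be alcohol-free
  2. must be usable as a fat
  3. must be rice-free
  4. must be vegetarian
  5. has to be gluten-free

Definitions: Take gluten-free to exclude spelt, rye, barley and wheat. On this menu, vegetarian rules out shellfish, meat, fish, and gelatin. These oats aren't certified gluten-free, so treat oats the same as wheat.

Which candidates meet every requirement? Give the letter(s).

B, D, F

A: not usable as a fat; has rolled oats, so not gluten-free (and 1 more) — no
B: no alcohol, gluten-free — keep
C: has gelatin, so not vegetarian — out
D: only peanut, white sugar, and quinoa; none excluded — keep
E: has prawn, so not vegetarian; has rice flour, so not rice-free — out
F: gluten-free, vegetarian — keep
G: has sherry, so not alcohol-free — reject
H: has barley, so not gluten-free — no
I: has crab, so not vegetarian — reject
J: has rice, so not rice-free — out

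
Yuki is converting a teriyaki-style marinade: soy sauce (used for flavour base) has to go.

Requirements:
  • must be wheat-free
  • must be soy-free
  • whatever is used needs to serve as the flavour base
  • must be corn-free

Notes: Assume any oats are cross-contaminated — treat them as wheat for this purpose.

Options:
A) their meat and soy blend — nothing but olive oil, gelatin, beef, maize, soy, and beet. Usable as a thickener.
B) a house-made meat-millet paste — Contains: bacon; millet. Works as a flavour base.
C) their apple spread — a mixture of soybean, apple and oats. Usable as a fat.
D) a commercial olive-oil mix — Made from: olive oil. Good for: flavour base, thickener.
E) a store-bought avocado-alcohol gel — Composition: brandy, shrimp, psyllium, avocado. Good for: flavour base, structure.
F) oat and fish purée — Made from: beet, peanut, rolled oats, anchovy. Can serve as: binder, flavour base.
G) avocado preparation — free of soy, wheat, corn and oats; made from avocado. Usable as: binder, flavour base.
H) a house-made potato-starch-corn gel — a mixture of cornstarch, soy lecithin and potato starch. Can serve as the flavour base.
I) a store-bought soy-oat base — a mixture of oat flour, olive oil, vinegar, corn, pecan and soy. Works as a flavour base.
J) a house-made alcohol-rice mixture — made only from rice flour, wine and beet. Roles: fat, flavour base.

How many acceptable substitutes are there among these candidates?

A: not usable as a flavour base; has maize, so not corn-free (and 1 more) — reject
B: only bacon and millet; none excluded — OK
C: not usable as a flavour base; has soybean, so not soy-free (and 1 more) — no
D: works as a flavour base, wheat-free, no corn — valid
E: wheat-free, no corn — keep
F: has rolled oats, so not wheat-free — no
G: works as a flavour base, no soy, wheat-free — OK
H: has cornstarch, so not corn-free; has soy lecithin, so not soy-free — no
I: has corn, so not corn-free; has soy, so not soy-free (and 1 more) — out
J: no soy, wheat-free — keep

5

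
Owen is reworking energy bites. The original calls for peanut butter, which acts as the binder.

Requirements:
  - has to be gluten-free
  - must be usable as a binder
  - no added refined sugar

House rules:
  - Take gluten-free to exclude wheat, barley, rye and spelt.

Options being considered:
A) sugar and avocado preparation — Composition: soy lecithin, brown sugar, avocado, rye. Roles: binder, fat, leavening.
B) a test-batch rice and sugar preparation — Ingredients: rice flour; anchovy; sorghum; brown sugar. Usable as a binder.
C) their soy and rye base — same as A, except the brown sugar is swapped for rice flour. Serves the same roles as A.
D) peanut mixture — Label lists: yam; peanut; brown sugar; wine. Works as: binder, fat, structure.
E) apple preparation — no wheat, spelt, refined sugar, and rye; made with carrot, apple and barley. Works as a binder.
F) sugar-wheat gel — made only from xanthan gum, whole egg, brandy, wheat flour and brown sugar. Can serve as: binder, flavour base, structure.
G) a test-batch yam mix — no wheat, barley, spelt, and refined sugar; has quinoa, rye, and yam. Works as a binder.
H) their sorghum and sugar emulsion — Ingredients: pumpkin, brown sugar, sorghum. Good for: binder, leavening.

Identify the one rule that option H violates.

no-added-sugar

usable as a binder: satisfied
gluten-free: satisfied
no-added-sugar: has brown sugar — fails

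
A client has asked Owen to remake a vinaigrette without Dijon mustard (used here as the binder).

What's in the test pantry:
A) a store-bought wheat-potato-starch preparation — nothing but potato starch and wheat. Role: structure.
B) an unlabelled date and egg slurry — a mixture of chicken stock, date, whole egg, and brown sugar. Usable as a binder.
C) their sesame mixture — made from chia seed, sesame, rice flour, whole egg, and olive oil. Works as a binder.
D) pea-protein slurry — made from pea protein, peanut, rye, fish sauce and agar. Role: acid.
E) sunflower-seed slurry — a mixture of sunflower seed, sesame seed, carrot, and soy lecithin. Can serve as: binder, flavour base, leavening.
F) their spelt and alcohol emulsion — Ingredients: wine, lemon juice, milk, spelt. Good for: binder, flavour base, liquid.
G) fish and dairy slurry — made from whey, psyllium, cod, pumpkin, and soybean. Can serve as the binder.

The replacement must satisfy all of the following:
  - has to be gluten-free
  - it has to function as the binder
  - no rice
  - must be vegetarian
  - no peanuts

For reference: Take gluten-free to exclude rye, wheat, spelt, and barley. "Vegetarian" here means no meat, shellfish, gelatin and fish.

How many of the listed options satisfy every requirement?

A: not usable as a binder; has wheat, so not gluten-free — reject
B: has chicken stock, so not vegetarian — no
C: has rice flour, so not rice-free — reject
D: not usable as a binder; has rye, so not gluten-free (and 2 more) — out
E: sesame seed and soy lecithin etc. — none of it excluded — valid
F: has spelt, so not gluten-free — no
G: has cod, so not vegetarian — out

1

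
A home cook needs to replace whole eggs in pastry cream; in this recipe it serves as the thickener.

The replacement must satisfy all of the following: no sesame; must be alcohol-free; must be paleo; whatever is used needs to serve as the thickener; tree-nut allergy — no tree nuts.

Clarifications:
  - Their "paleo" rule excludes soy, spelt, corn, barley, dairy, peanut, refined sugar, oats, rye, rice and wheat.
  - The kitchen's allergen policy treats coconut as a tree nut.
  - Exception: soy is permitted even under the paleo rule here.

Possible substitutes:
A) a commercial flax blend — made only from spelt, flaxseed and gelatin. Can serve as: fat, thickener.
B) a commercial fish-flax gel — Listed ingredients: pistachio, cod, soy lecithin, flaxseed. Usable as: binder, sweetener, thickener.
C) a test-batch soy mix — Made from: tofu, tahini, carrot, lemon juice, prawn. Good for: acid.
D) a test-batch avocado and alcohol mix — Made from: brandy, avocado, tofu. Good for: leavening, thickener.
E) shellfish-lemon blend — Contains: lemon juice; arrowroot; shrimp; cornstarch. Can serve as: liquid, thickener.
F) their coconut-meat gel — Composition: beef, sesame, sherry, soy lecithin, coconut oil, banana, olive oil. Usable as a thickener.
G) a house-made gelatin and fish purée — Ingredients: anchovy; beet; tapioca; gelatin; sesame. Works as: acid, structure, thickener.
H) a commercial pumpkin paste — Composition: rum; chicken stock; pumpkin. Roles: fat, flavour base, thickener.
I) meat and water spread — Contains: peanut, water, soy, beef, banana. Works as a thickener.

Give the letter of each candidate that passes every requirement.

none

A: has spelt, so not paleo — out
B: has pistachio, so not tree-nut-free — reject
C: not usable as a thickener; has tahini, so not sesame-free — out
D: has brandy, so not alcohol-free — no
E: has cornstarch, so not paleo — reject
F: has coconut oil, so not tree-nut-free; has sesame, so not sesame-free (and 1 more) — reject
G: has sesame, so not sesame-free — reject
H: has rum, so not alcohol-free — reject
I: has peanut, so not paleo — no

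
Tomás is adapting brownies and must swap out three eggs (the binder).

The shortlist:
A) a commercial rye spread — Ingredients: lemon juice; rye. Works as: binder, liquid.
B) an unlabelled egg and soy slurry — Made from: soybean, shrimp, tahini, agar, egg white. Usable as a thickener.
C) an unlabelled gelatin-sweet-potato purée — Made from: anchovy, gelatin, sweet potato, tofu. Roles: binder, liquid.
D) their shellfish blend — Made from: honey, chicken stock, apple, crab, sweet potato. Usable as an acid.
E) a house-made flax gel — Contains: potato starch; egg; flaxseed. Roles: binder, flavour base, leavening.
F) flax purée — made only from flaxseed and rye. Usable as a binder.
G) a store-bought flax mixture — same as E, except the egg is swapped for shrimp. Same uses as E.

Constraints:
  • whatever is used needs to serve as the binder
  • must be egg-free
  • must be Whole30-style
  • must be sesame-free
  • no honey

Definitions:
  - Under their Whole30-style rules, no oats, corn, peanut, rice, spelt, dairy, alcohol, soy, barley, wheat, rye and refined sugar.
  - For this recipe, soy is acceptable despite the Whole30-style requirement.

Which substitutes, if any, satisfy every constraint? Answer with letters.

A: has rye, so not Whole30-style — reject
B: not usable as a binder; has tahini, so not sesame-free (and 1 more) — no
C: soy is permitted under the Whole30-style carve-out; nothing else excluded — OK
D: not usable as a binder; has honey, so not honey-free — reject
E: has egg, so not egg-free — no
F: has rye, so not Whole30-style — no
G: only shrimp, flaxseed and potato starch; none excluded — valid

C, G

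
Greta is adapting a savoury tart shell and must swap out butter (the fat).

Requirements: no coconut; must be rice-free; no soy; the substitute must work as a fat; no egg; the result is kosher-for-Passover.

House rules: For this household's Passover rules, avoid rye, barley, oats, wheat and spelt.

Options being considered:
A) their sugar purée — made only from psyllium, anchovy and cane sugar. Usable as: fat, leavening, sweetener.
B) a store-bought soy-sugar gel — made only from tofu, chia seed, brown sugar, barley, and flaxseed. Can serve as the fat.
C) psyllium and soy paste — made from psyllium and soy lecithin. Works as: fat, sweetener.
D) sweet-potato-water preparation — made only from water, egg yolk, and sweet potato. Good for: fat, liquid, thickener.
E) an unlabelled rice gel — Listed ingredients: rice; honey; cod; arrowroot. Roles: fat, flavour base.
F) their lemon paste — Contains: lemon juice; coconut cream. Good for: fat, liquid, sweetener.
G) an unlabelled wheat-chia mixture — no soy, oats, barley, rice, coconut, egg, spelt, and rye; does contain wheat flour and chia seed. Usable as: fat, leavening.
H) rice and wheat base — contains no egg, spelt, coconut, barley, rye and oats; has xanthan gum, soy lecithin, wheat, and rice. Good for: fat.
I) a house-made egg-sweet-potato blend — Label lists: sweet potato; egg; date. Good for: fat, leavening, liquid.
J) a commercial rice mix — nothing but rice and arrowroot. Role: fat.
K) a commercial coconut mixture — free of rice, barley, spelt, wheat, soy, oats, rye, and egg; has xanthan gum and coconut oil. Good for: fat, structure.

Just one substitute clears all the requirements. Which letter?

A: only anchovy, cane sugar, and psyllium; none excluded — valid
B: has barley, so not kosher-for-Passover; has tofu, so not soy-free — out
C: has soy lecithin, so not soy-free — out
D: has egg yolk, so not egg-free — reject
E: has rice, so not rice-free — out
F: has coconut cream, so not coconut-free — no
G: has wheat flour, so not kosher-for-Passover — reject
H: has wheat, so not kosher-for-Passover; has soy lecithin, so not soy-free (and 1 more) — out
I: has egg, so not egg-free — out
J: has rice, so not rice-free — no
K: has coconut oil, so not coconut-free — reject

A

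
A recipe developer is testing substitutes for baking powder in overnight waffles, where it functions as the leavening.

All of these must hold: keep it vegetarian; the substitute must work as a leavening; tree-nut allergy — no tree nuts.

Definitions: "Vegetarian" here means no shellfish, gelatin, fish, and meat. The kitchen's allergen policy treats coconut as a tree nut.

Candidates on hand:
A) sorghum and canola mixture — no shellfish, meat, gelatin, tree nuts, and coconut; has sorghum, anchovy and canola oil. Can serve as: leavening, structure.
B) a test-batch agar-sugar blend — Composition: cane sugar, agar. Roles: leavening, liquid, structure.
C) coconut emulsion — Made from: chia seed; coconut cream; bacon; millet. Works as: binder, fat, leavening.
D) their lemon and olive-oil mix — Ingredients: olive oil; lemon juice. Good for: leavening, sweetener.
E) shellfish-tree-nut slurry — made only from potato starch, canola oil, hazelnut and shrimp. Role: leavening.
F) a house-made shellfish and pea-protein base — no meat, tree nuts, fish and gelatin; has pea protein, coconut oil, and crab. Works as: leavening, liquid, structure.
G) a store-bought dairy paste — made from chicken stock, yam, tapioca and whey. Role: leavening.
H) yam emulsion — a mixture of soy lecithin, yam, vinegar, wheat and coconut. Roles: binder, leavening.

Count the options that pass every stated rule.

A: has anchovy, so not vegetarian — out
B: nothing on the exclusion list — valid
C: has bacon, so not vegetarian; has coconut cream, so not tree-nut-free — reject
D: only olive oil and lemon juice; none excluded — valid
E: has shrimp, so not vegetarian; has hazelnut, so not tree-nut-free — no
F: has crab, so not vegetarian; has coconut oil, so not tree-nut-free — reject
G: has chicken stock, so not vegetarian — reject
H: has coconut, so not tree-nut-free — reject

2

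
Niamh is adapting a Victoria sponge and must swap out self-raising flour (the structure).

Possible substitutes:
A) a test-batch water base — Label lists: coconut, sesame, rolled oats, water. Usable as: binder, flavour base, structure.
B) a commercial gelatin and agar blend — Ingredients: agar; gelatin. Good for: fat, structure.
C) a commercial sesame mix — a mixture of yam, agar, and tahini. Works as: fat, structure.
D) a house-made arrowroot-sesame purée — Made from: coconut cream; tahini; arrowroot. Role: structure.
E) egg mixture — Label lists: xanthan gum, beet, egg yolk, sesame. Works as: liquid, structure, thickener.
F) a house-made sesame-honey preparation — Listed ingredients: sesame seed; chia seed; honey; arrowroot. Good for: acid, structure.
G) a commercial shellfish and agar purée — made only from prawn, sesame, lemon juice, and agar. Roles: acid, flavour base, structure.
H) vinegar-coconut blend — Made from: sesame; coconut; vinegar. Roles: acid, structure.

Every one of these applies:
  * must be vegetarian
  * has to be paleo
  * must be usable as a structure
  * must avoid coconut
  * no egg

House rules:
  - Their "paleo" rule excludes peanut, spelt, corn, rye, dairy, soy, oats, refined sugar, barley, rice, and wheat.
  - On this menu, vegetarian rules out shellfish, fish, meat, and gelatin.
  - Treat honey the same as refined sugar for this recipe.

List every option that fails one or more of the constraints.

A, B, D, E, F, G, H

A: has rolled oats, so not paleo; has coconut, so not coconut-free — no
B: has gelatin, so not vegetarian — out
C: all constraints satisfied — OK
D: has coconut cream, so not coconut-free — no
E: has egg yolk, so not egg-free — out
F: has honey, so not paleo — no
G: has prawn, so not vegetarian — reject
H: has coconut, so not coconut-free — reject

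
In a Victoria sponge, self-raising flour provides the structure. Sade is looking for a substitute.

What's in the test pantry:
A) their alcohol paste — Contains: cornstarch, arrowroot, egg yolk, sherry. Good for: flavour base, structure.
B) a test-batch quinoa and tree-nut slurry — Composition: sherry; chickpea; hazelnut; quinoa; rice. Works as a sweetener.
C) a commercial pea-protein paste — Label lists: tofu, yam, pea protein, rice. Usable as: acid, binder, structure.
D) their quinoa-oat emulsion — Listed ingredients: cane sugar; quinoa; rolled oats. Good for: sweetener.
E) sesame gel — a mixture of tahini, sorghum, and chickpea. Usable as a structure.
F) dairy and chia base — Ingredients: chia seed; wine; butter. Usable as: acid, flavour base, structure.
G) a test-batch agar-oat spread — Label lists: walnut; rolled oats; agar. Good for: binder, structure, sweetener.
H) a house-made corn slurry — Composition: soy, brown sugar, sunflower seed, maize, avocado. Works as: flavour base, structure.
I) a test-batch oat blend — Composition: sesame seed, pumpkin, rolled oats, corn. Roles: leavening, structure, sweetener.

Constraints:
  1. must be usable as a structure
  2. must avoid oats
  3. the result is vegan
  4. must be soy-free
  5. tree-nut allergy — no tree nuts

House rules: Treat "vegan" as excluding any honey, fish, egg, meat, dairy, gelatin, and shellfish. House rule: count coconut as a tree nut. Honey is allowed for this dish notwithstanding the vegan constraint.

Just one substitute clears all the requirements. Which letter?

A: has egg yolk, so not vegan — out
B: not usable as a structure; has hazelnut, so not tree-nut-free — out
C: has tofu, so not soy-free — out
D: not usable as a structure; has rolled oats, so not oat-free — out
E: nothing on the exclusion list — valid
F: has butter, so not vegan — out
G: has walnut, so not tree-nut-free; has rolled oats, so not oat-free — out
H: has soy, so not soy-free — reject
I: has rolled oats, so not oat-free — reject

E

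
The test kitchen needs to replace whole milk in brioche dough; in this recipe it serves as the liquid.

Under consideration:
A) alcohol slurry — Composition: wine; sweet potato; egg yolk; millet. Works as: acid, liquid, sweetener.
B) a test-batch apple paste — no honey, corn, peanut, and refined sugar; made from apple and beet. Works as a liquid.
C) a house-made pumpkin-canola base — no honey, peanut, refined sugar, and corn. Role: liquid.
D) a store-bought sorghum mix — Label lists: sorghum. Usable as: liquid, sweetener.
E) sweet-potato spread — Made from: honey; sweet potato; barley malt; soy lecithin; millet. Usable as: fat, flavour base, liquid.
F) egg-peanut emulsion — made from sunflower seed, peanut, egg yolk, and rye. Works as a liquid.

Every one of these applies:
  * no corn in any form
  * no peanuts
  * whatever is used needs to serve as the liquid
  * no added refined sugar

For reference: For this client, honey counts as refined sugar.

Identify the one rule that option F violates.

usable as a liquid: satisfied
no-added-sugar: satisfied
peanut-free: has peanut — fails
corn-free: satisfied

peanut-free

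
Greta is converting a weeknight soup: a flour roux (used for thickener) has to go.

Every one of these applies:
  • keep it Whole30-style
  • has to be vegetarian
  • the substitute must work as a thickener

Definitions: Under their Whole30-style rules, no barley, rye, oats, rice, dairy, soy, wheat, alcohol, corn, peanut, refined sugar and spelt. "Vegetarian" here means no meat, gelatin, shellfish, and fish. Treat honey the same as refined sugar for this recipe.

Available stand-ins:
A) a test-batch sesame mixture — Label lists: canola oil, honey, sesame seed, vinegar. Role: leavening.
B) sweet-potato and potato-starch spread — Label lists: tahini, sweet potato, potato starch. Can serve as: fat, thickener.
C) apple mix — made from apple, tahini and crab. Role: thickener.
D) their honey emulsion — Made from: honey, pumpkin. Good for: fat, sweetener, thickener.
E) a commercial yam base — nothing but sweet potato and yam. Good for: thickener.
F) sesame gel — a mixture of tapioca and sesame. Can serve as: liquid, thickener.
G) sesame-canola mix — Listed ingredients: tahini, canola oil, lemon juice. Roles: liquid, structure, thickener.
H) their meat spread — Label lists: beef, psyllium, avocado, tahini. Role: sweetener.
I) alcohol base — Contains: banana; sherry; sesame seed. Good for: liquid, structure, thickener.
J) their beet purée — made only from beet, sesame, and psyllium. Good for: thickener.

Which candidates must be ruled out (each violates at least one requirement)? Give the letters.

A: not usable as a thickener; has honey, so not Whole30-style — out
B: works as a thickener, vegetarian, Whole30-style — keep
C: has crab, so not vegetarian — reject
D: has honey, so not Whole30-style — no
E: every rule checks out — valid
F: every rule checks out — OK
G: works as a thickener, Whole30-style, vegetarian — keep
H: not usable as a thickener; has beef, so not vegetarian — reject
I: has sherry, so not Whole30-style — out
J: vegetarian, Whole30-style — OK

A, C, D, H, I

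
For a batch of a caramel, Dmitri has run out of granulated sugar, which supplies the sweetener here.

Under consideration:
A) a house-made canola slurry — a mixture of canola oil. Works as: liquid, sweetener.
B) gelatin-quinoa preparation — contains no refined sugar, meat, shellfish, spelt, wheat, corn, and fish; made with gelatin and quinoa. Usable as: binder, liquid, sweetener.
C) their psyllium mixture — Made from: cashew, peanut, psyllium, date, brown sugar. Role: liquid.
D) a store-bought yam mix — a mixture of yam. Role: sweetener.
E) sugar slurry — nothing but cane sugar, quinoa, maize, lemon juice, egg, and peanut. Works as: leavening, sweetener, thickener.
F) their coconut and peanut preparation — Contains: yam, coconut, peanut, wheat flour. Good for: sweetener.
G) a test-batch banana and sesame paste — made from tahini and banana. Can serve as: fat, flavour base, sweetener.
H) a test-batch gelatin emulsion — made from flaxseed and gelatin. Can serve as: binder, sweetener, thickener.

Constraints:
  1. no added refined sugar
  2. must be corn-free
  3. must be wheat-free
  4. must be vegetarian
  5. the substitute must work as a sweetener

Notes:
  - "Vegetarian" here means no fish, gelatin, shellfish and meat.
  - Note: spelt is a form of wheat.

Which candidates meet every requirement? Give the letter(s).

A: only canola oil; none excluded — keep
B: has gelatin, so not vegetarian — no
C: not usable as a sweetener; has brown sugar, so not no-added-sugar — out
D: only yam; none excluded — keep
E: has cane sugar, so not no-added-sugar; has maize, so not corn-free — out
F: has wheat flour, so not wheat-free — no
G: only tahini and banana; none excluded — OK
H: has gelatin, so not vegetarian — reject

A, D, G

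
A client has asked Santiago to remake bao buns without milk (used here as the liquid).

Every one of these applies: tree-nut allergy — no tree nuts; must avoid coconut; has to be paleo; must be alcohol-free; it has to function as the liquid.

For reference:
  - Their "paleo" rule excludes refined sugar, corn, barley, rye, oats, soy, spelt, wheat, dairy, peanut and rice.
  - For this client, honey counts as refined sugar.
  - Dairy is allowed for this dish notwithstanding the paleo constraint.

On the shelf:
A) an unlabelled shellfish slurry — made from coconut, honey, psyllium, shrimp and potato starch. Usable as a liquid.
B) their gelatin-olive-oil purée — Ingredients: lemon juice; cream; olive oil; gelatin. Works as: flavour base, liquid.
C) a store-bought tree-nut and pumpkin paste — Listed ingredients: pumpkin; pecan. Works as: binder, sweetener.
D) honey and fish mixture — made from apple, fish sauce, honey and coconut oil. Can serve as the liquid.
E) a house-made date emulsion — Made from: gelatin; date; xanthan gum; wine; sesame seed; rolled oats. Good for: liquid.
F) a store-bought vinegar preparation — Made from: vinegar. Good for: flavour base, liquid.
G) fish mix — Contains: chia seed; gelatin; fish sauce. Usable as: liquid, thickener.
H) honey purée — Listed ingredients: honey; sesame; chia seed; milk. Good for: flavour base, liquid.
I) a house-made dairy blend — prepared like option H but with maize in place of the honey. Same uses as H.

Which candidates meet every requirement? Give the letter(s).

B, F, G

A: has honey, so not paleo; has coconut, so not coconut-free — reject
B: dairy is permitted under the paleo carve-out; nothing else excluded — keep
C: not usable as a liquid; has pecan, so not tree-nut-free — out
D: has honey, so not paleo; has coconut oil, so not coconut-free — no
E: has rolled oats, so not paleo; has wine, so not alcohol-free — reject
F: paleo, no alcohol — OK
G: only fish sauce, gelatin and chia seed; none excluded — keep
H: has honey, so not paleo — no
I: has maize, so not paleo — reject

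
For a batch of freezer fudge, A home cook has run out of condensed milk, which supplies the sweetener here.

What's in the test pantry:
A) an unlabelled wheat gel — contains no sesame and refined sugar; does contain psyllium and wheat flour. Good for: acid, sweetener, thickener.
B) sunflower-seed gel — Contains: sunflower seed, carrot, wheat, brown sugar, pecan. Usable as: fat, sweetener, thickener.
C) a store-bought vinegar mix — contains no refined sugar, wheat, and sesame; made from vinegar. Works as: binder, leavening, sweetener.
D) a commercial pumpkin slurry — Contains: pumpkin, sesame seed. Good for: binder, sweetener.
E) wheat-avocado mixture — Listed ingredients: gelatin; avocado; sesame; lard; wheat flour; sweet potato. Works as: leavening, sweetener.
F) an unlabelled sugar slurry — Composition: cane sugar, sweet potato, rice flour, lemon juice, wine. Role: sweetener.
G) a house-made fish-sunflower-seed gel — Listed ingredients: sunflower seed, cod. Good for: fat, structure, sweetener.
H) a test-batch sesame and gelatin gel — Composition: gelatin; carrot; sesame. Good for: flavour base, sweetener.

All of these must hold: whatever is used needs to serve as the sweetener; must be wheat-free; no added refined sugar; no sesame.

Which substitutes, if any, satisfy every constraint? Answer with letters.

A: has wheat flour, so not wheat-free — out
B: has wheat, so not wheat-free; has brown sugar, so not no-added-sugar — no
C: nothing on the exclusion list — keep
D: has sesame seed, so not sesame-free — reject
E: has wheat flour, so not wheat-free; has sesame, so not sesame-free — out
F: has cane sugar, so not no-added-sugar — reject
G: only cod and sunflower seed; none excluded — keep
H: has sesame, so not sesame-free — reject

C, G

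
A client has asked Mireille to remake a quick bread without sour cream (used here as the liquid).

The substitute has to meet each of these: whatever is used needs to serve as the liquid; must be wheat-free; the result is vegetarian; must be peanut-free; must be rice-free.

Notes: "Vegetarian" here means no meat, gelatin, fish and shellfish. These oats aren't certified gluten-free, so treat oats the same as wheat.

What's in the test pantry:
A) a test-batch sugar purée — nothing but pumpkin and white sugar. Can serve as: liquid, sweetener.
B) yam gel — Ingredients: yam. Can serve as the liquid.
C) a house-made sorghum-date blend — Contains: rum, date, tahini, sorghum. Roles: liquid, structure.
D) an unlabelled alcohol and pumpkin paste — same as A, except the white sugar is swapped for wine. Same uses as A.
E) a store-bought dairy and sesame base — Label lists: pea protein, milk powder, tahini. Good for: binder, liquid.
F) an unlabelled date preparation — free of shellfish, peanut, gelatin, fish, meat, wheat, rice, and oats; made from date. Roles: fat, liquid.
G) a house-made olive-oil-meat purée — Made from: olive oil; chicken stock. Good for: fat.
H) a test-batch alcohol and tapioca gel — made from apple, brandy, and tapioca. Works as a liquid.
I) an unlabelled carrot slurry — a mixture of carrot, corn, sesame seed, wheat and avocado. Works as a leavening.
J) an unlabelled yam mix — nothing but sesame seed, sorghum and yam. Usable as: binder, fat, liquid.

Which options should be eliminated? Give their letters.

G, I

A: works as a liquid, no peanut, no rice — keep
B: all constraints satisfied — OK
C: all constraints satisfied — keep
D: only wine and pumpkin; none excluded — keep
E: no rice, wheat-free — valid
F: works as a liquid, vegetarian, no peanut — keep
G: not usable as a liquid; has chicken stock, so not vegetarian — reject
H: all constraints satisfied — OK
I: not usable as a liquid; has wheat, so not wheat-free — out
J: works as a liquid, vegetarian, wheat-free — valid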